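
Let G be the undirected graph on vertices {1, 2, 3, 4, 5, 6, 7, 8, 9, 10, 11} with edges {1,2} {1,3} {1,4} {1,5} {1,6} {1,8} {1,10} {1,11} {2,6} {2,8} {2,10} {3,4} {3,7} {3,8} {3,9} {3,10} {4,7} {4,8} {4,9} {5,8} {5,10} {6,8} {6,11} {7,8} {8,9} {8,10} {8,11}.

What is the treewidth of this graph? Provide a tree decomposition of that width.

Treewidth 3.
One optimal decomposition is:
Bags: B1 = {3, 4, 8, 9}  B2 = {1, 3, 4, 8}  B3 = {1, 3, 8, 10}  B4 = {1, 2, 8, 10}  B5 = {1, 2, 6, 8}  B6 = {3, 4, 7, 8}  B7 = {1, 6, 8, 11}  B8 = {1, 5, 8, 10}
Tree: B1–B2, B2–B3, B3–B4, B4–B5, B2–B6, B5–B7, B4–B8

Each bag holds 4 vertices, so the decomposition has width 3, which upper-bounds the treewidth. For the lower bound, the 4 vertices {1, 2, 8, 10} are pairwise adjacent, and any tree decomposition puts a clique entirely inside one bag — forcing width ≥ 3. The upper and lower bounds meet at 3, so that is the treewidth.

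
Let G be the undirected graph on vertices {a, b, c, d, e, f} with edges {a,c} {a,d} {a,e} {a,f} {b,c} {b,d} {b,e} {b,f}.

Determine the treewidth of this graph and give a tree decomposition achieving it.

Treewidth 2.
Bags: B1 = {a, b, e}  B2 = {a, b, d}  B3 = {a, b, c}  B4 = {a, b, f}
Tree: B1–B2, B2–B3, B3–B4

The largest bag has 3 vertices, giving width 2; this decomposition certifies tw(G) ≤ 2. The edges e–a–d–b–e form a cycle, so G is not a tree and its treewidth is at least 2. Hence tw(G) = 2 exactly.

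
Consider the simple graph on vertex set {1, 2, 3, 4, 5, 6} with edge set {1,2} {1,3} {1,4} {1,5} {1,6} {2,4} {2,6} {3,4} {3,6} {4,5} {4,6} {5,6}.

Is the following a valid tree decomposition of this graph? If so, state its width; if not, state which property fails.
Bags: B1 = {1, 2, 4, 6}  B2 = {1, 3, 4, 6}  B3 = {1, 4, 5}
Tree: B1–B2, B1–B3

No — edge (6,5) lies in no bag.

A tree decomposition must satisfy three properties: every vertex lies in some bag; for every edge, both endpoints lie together in some bag; and for every vertex, the bags containing it form a connected subtree. Here edge (6,5) lies in no bag, so the decomposition is invalid.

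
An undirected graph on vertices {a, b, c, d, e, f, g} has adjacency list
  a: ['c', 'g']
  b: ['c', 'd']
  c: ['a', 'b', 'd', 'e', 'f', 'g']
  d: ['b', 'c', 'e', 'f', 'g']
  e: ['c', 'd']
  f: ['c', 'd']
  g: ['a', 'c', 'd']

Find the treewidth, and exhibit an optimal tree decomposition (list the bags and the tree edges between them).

Treewidth 2.
One optimal decomposition is:
Bags: B1 = {c, d, e}  B2 = {c, d, f}  B3 = {c, d, g}  B4 = {a, c, g}  B5 = {b, c, d}
Tree: B1–B2, B1–B3, B3–B4, B3–B5

Each bag holds 3 vertices, so the decomposition has width 2, which upper-bounds the treewidth. On the other hand G contains the 3-clique {c, d, g}. A clique must lie in a single bag of any decomposition, so no decomposition can have width below 2. Therefore the treewidth is 2.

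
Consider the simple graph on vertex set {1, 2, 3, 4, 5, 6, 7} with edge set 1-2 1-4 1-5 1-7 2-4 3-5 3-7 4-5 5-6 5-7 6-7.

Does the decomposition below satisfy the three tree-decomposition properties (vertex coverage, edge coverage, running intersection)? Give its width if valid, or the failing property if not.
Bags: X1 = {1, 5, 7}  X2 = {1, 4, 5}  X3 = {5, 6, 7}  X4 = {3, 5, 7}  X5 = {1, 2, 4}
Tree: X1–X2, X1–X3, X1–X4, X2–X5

Yes; width 2.

Checking the three conditions: (i) the bags cover all of {1, 2, 3, 4, 5, 6, 7}; (ii) for each edge, some bag contains both endpoints; (iii) the bags containing any fixed vertex form a subtree. All hold, so the decomposition is valid with width 3 − 1 = 2.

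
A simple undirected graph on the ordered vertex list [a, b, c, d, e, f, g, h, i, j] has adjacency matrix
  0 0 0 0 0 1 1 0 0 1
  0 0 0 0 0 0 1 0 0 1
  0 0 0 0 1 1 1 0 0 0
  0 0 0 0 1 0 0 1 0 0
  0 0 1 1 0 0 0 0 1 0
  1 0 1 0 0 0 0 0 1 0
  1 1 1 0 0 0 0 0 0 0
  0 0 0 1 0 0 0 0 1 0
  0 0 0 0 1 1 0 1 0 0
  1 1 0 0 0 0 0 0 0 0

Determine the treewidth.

2

A width-2 tree decomposition is:
Bags: B1 = {b, g, j}  B2 = {a, g, j}  B3 = {a, c, g}  B4 = {a, c, f}  B5 = {c, e, f}  B6 = {e, f, i}  B7 = {d, e, i}  B8 = {d, h, i}
Tree: B1–B2, B2–B3, B3–B4, B4–B5, B5–B6, B6–B7, B7–B8
Each bag holds 3 vertices, so the decomposition has width 2, which upper-bounds the treewidth. For the lower bound, G contains the cycle b–j–a–g–b, so G is not a forest; only forests have treewidth ≤ 1, hence tw(G) ≥ 2. Hence tw(G) = 2 exactly.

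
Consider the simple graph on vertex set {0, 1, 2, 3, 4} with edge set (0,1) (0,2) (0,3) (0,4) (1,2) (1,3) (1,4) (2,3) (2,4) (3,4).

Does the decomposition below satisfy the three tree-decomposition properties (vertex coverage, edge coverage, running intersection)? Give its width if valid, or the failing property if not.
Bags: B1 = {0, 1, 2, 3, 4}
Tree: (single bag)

Yes; width 4.

Checking the three conditions: (i) the bags cover all of {0, 1, 2, 3, 4}; (ii) for each edge, some bag contains both endpoints; (iii) the bags containing any fixed vertex form a subtree. All hold, so the decomposition is valid with width 5 − 1 = 4.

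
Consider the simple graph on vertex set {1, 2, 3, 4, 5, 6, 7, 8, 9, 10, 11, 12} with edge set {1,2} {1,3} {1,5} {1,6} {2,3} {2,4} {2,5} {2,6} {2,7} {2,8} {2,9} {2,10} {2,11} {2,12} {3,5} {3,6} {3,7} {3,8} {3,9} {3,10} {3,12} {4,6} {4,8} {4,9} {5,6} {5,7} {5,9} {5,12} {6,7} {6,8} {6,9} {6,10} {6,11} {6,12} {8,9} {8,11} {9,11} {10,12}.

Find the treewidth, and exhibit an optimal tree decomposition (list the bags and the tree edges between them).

Treewidth 4.
Bags: B1 = {2, 3, 6, 10, 12}  B2 = {2, 3, 5, 6, 12}  B3 = {2, 3, 5, 6, 9}  B4 = {2, 3, 6, 8, 9}  B5 = {2, 6, 8, 9, 11}  B6 = {2, 4, 6, 8, 9}  B7 = {2, 3, 5, 6, 7}  B8 = {1, 2, 3, 5, 6}
Tree: B1–B2, B2–B3, B3–B4, B4–B5, B5–B6, B2–B7, B2–B8

The largest bag has 5 vertices, giving width 4; this decomposition certifies tw(G) ≤ 4. On the other hand G contains the 5-clique {2, 6, 8, 9, 11}. A clique must lie in a single bag of any decomposition, so no decomposition can have width below 4. Therefore the treewidth is 4.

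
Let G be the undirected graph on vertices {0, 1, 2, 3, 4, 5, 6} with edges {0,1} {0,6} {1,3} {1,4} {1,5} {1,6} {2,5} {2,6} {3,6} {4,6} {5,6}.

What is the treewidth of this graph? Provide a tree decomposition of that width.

Treewidth 2.
Bags: B1 = {1, 3, 6}  B2 = {0, 1, 6}  B3 = {1, 5, 6}  B4 = {1, 4, 6}  B5 = {2, 5, 6}
Tree: B1–B2, B2–B3, B3–B4, B3–B5

The largest bag has 3 vertices, giving width 2; this decomposition certifies tw(G) ≤ 2. Conversely, {0, 1, 6} is a clique of size 3, and the vertices of any clique must share a bag in every tree decomposition; so some bag has ≥ 3 vertices and tw(G) ≥ 2. The upper and lower bounds meet at 2, so that is the treewidth.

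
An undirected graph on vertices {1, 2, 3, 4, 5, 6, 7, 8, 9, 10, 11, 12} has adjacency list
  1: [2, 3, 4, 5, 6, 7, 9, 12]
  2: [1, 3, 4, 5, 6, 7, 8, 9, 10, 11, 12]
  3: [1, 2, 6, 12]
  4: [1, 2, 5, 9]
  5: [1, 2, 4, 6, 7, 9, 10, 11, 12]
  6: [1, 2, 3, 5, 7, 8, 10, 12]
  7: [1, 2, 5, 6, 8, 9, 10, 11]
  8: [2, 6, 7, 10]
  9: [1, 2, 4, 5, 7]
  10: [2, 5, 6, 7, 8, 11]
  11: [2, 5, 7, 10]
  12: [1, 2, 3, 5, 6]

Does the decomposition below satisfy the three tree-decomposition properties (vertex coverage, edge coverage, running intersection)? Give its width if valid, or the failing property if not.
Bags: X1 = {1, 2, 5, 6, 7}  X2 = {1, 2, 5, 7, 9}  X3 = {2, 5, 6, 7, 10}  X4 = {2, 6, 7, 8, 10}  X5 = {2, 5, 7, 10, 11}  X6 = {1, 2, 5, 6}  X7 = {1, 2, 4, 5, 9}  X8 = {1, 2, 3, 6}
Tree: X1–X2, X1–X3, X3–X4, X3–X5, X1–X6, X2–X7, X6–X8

A tree decomposition must satisfy three properties: every vertex lies in some bag; for every edge, both endpoints lie together in some bag; and for every vertex, the bags containing it form a connected subtree. Here vertex 12 appears in no bag, so the decomposition is invalid.

No — vertex 12 appears in no bag.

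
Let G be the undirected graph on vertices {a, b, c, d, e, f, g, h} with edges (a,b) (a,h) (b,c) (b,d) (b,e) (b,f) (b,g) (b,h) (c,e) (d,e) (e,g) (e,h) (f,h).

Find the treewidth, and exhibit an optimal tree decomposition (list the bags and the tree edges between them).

Each bag holds 3 vertices, so the decomposition has width 2, which upper-bounds the treewidth. Conversely, {a, b, h} is a clique of size 3, and the vertices of any clique must share a bag in every tree decomposition; so some bag has ≥ 3 vertices and tw(G) ≥ 2. Therefore the treewidth is 2.

Treewidth 2.
One such decomposition:
Bags: B1 = {b, d, e}  B2 = {b, e, g}  B3 = {b, c, e}  B4 = {b, e, h}  B5 = {a, b, h}  B6 = {b, f, h}
Tree: B1–B2, B1–B3, B2–B4, B4–B5, B5–B6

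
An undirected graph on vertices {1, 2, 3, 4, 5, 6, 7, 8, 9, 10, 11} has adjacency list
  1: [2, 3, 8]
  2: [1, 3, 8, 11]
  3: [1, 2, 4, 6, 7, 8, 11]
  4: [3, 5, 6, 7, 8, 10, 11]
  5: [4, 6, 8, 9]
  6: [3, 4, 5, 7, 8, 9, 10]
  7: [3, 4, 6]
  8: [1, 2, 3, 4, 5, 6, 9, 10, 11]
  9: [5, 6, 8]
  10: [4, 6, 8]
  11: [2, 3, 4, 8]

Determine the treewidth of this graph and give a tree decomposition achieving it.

The largest bag has 4 vertices, giving width 3; this decomposition certifies tw(G) ≤ 3. On the other hand G contains the 4-clique {5, 6, 8, 9}. A clique must lie in a single bag of any decomposition, so no decomposition can have width below 3. Combining the bounds, tw(G) = 3.

Treewidth 3.
Bags: B1 = {3, 4, 8, 11}  B2 = {3, 4, 6, 8}  B3 = {4, 5, 6, 8}  B4 = {2, 3, 8, 11}  B5 = {4, 6, 8, 10}  B6 = {3, 4, 6, 7}  B7 = {5, 6, 8, 9}  B8 = {1, 2, 3, 8}
Tree: B1–B2, B2–B3, B1–B4, B3–B5, B2–B6, B3–B7, B4–B8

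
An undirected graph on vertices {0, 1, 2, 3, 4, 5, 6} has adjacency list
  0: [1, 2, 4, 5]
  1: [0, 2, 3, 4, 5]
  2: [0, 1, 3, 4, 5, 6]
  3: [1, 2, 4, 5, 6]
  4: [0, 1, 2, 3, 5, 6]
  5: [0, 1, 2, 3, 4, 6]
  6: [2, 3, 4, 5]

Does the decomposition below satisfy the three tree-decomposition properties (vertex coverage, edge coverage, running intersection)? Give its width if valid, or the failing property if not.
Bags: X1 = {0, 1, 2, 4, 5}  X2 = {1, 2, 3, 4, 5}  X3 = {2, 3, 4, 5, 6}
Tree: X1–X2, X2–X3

Vertex coverage: the bags together contain {0, 1, 2, 3, 4, 5, 6}, the full vertex set. Edge coverage: each edge of G has both endpoints in at least one bag. Running intersection: for every vertex, the bags containing it form a connected subtree. All three properties hold, so this is a valid tree decomposition of width max|bag| − 1 = 4, and hence tw(G) ≤ 4.

Yes; width 4.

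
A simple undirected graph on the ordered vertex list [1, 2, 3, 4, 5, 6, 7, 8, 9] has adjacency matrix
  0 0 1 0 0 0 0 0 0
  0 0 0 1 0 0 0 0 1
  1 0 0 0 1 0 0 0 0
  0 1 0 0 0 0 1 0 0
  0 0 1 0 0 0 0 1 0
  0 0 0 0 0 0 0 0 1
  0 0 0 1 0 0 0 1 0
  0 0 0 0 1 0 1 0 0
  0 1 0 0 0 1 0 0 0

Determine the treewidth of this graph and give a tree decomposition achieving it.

Treewidth 1.
Bags: B1 = {6, 9}  B2 = {2, 9}  B3 = {2, 4}  B4 = {4, 7}  B5 = {7, 8}  B6 = {5, 8}  B7 = {3, 5}  B8 = {1, 3}
Tree: B1–B2, B2–B3, B3–B4, B4–B5, B5–B6, B6–B7, B7–B8

Every bag has size at most 2, so the width is 2 − 1 = 1 and tw(G) ≤ 1. Any graph with an edge has treewidth ≥ 1, and G has the edge 6–9. The upper and lower bounds meet at 1, so that is the treewidth.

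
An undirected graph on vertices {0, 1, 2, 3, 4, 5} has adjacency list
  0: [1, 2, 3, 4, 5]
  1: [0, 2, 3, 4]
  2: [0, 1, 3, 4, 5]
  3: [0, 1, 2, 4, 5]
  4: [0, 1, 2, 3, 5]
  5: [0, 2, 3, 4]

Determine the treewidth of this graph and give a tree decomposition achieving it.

Every bag has size at most 5, so the width is 5 − 1 = 4 and tw(G) ≤ 4. On the other hand G contains the 5-clique {0, 1, 2, 3, 4}. A clique must lie in a single bag of any decomposition, so no decomposition can have width below 4. Combining the bounds, tw(G) = 4.

Treewidth 4.
One optimal decomposition is:
Bags: B1 = {0, 1, 2, 3, 4}  B2 = {0, 2, 3, 4, 5}
Tree: B1–B2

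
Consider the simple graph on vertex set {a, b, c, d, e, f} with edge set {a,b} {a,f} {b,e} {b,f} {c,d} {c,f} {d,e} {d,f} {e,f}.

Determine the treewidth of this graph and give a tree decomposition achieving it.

Treewidth 2.
One optimal decomposition is:
Bags: B1 = {d, e, f}  B2 = {b, e, f}  B3 = {c, d, f}  B4 = {a, b, f}
Tree: B1–B2, B1–B3, B2–B4

Every bag has size at most 3, so the width is 3 − 1 = 2 and tw(G) ≤ 2. For the lower bound, the 3 vertices {d, e, f} are pairwise adjacent, and any tree decomposition puts a clique entirely inside one bag — forcing width ≥ 2. The upper and lower bounds meet at 2, so that is the treewidth.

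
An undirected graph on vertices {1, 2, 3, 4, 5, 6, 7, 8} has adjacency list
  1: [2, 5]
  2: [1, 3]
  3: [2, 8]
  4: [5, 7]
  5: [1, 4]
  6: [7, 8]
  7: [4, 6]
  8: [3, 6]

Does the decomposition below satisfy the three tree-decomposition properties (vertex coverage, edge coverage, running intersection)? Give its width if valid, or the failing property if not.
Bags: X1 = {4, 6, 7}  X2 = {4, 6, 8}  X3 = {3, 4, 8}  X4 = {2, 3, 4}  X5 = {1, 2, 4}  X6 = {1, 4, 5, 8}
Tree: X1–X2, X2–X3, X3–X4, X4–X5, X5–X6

No — bags containing vertex 8 are not connected in the tree.

A tree decomposition must satisfy three properties: every vertex lies in some bag; for every edge, both endpoints lie together in some bag; and for every vertex, the bags containing it form a connected subtree. Here bags containing vertex 8 are not connected in the tree, so the decomposition is invalid.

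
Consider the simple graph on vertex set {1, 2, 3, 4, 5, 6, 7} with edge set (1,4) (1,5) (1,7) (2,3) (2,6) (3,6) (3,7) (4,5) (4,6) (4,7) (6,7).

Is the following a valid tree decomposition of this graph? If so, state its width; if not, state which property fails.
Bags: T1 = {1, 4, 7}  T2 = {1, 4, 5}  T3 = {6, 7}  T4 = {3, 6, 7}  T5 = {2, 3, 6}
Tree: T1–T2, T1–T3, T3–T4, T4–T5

No — edge (4,6) lies in no bag.

A tree decomposition must satisfy three properties: every vertex lies in some bag; for every edge, both endpoints lie together in some bag; and for every vertex, the bags containing it form a connected subtree. Here edge (4,6) lies in no bag, so the decomposition is invalid.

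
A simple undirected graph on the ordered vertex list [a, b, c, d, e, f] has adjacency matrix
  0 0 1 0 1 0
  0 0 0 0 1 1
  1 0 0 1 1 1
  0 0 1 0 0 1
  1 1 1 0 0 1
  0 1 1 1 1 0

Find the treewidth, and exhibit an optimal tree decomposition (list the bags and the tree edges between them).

Every bag has size at most 3, so the width is 3 − 1 = 2 and tw(G) ≤ 2. For the lower bound, the 3 vertices {c, d, f} are pairwise adjacent, and any tree decomposition puts a clique entirely inside one bag — forcing width ≥ 2. Combining the bounds, tw(G) = 2.

Treewidth 2.
Bags: B1 = {a, c, e}  B2 = {c, e, f}  B3 = {b, e, f}  B4 = {c, d, f}
Tree: B1–B2, B2–B3, B2–B4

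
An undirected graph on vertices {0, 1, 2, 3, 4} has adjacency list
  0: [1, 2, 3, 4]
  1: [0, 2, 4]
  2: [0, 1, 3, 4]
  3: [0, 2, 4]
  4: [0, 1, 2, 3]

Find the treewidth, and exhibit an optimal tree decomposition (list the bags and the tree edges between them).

Each bag holds 4 vertices, so the decomposition has width 3, which upper-bounds the treewidth. Conversely, {0, 1, 2, 4} is a clique of size 4, and the vertices of any clique must share a bag in every tree decomposition; so some bag has ≥ 4 vertices and tw(G) ≥ 3. Combining the bounds, tw(G) = 3.

Treewidth 3.
One such decomposition:
Bags: B1 = {0, 2, 3, 4}  B2 = {0, 1, 2, 4}
Tree: B1–B2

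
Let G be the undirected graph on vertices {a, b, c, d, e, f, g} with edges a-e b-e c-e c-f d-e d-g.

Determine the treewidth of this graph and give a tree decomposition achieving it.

Treewidth 1.
One optimal decomposition is:
Bags: B1 = {c, e}  B2 = {d, e}  B3 = {c, f}  B4 = {d, g}  B5 = {b, e}  B6 = {a, e}
Tree: B1–B2, B1–B3, B2–B4, B2–B5, B5–B6

The largest bag has 2 vertices, giving width 1; this decomposition certifies tw(G) ≤ 1. Since G has at least one edge (e.g. c–e), it is not an edgeless graph, so tw(G) ≥ 1. Hence tw(G) = 1 exactly.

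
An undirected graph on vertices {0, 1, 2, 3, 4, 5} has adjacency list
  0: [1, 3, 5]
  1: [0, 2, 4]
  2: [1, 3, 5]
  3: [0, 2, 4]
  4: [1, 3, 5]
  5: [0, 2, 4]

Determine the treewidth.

3

A width-3 tree decomposition is:
Bags: B1 = {1, 3, 4, 5}  B2 = {0, 1, 3, 5}  B3 = {1, 2, 3, 5}
Tree: B1–B2, B2–B3
Every bag has size at most 4, so the width is 4 − 1 = 3 and tw(G) ≤ 3. For the lower bound: the 4 vertex sets {1,4}, {0,5}, {3}, {2} are disjoint, each induces a connected subgraph, and every pair is joined by at least one edge of G. Contracting each set to a single vertex therefore yields K_{4} as a minor, and since treewidth is minor-monotone, tw(G) ≥ tw(K_{4}) = 3. Combining the bounds, tw(G) = 3.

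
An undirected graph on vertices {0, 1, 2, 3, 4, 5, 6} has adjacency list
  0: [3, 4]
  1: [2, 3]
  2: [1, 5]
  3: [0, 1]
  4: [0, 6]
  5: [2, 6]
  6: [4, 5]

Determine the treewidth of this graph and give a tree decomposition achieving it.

Treewidth 2.
One such decomposition:
Bags: B1 = {1, 2, 5}  B2 = {1, 5, 6}  B3 = {1, 4, 6}  B4 = {0, 1, 4}  B5 = {0, 1, 3}
Tree: B1–B2, B2–B3, B3–B4, B4–B5

The largest bag has 3 vertices, giving width 2; this decomposition certifies tw(G) ≤ 2. The edges 1–2–5–6–4–0–3–1 form a cycle, so G is not a tree and its treewidth is at least 2. The upper and lower bounds meet at 2, so that is the treewidth.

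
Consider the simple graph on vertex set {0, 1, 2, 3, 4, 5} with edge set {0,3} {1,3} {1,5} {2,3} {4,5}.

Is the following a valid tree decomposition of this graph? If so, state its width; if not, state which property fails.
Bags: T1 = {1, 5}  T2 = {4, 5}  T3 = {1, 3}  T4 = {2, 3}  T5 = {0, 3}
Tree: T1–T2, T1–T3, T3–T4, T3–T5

Every vertex of G appears in some bag (union = {0, 1, 2, 3, 4, 5}); every edge is covered by a bag; and for each vertex v the set of bags containing v is connected in the bag tree. The decomposition is therefore valid. The largest bag has 2 vertices, so the width is 1.

Yes; width 1.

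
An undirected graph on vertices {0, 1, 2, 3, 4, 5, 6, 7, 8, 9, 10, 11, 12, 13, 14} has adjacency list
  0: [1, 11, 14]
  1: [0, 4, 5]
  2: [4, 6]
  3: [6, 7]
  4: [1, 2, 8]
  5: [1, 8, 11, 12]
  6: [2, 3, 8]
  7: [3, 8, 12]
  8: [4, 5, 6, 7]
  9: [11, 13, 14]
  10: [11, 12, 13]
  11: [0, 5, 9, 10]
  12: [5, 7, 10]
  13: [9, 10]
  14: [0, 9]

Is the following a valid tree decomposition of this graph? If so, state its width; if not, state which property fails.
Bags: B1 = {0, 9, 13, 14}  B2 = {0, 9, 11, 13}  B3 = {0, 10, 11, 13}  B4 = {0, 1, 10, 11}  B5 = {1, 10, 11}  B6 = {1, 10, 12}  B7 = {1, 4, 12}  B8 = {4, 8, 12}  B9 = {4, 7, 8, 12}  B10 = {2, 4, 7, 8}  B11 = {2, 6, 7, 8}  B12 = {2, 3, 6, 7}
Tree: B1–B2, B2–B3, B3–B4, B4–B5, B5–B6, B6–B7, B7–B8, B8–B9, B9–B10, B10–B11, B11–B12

A tree decomposition must satisfy three properties: every vertex lies in some bag; for every edge, both endpoints lie together in some bag; and for every vertex, the bags containing it form a connected subtree. Here vertex 5 appears in no bag, so the decomposition is invalid.

No — vertex 5 appears in no bag.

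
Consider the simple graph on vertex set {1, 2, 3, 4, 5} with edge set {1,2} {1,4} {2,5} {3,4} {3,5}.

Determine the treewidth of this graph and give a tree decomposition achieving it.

Treewidth 2.
One optimal decomposition is:
Bags: B1 = {1, 2, 5}  B2 = {1, 4, 5}  B3 = {3, 4, 5}
Tree: B1–B2, B2–B3

Every bag has size at most 3, so the width is 3 − 1 = 2 and tw(G) ≤ 2. Since 5–2–1–4–3–5 is a cycle in G, G is not acyclic. Forests are exactly the graphs of treewidth ≤ 1, so tw(G) ≥ 2. Therefore the treewidth is 2.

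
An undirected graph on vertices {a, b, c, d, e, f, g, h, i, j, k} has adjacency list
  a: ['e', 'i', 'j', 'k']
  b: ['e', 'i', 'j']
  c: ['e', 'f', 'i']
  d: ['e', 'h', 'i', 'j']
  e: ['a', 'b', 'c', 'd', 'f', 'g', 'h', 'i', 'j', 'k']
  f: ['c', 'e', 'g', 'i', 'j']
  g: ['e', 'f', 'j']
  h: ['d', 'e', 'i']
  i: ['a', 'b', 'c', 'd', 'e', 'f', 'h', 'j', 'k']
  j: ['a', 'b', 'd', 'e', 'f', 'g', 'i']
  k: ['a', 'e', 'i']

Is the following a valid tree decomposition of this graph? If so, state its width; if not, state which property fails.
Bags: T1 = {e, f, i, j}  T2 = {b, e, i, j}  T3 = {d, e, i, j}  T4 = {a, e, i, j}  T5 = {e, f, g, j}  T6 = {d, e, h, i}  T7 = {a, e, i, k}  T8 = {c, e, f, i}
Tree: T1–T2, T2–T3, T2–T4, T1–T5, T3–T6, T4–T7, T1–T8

Yes; width 3.

Vertex coverage: the bags together contain {a, b, c, d, e, f, g, h, i, j, k}, the full vertex set. Edge coverage: each edge of G has both endpoints in at least one bag. Running intersection: for every vertex, the bags containing it form a connected subtree. All three properties hold, so this is a valid tree decomposition of width max|bag| − 1 = 3, and hence tw(G) ≤ 3.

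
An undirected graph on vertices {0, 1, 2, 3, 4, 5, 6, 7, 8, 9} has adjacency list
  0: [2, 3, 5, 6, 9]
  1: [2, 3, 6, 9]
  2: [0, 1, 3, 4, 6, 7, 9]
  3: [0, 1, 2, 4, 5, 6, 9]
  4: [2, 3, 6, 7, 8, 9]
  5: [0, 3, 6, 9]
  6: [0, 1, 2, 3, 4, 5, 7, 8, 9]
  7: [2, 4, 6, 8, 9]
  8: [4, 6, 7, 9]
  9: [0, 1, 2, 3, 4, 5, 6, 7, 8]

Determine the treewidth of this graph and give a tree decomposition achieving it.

Each bag holds 5 vertices, so the decomposition has width 4, which upper-bounds the treewidth. For the lower bound, the 5 vertices {4, 6, 7, 8, 9} are pairwise adjacent, and any tree decomposition puts a clique entirely inside one bag — forcing width ≥ 4. Combining the bounds, tw(G) = 4.

Treewidth 4.
Bags: B1 = {1, 2, 3, 6, 9}  B2 = {0, 2, 3, 6, 9}  B3 = {2, 3, 4, 6, 9}  B4 = {0, 3, 5, 6, 9}  B5 = {2, 4, 6, 7, 9}  B6 = {4, 6, 7, 8, 9}
Tree: B1–B2, B1–B3, B2–B4, B3–B5, B5–B6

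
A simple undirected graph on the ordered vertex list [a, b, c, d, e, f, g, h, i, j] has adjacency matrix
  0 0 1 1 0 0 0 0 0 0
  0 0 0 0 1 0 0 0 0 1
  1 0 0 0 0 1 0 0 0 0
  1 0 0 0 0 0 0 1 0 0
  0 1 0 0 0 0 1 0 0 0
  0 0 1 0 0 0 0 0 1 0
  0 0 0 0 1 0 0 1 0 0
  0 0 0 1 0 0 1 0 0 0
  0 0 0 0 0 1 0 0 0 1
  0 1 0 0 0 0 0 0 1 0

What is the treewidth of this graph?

2

A width-2 tree decomposition is:
Bags: B1 = {a, d, h}  B2 = {a, g, h}  B3 = {a, e, g}  B4 = {a, b, e}  B5 = {a, b, j}  B6 = {a, i, j}  B7 = {a, f, i}  B8 = {a, c, f}
Tree: B1–B2, B2–B3, B3–B4, B4–B5, B5–B6, B6–B7, B7–B8
Every bag has size at most 3, so the width is 3 − 1 = 2 and tw(G) ≤ 2. The edges a–d–h–g–e–b–j–i–f–c–a form a cycle, so G is not a tree and its treewidth is at least 2. Combining the bounds, tw(G) = 2.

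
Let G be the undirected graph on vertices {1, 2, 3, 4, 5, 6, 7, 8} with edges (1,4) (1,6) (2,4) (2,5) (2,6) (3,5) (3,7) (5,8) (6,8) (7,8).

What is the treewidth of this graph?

2

A width-2 tree decomposition is:
Bags: B1 = {3, 5, 7}  B2 = {5, 7, 8}  B3 = {2, 5, 8}  B4 = {2, 6, 8}  B5 = {2, 4, 6}  B6 = {1, 4, 6}
Tree: B1–B2, B2–B3, B3–B4, B4–B5, B5–B6
Each bag holds 3 vertices, so the decomposition has width 2, which upper-bounds the treewidth. The edges 3–7–8–5–3 form a cycle, so G is not a tree and its treewidth is at least 2. Hence tw(G) = 2 exactly.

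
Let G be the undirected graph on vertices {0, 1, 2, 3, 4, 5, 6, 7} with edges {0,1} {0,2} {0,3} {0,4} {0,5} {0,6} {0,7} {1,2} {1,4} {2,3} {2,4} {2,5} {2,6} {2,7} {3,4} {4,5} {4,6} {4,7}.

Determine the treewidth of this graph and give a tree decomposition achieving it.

Each bag holds 4 vertices, so the decomposition has width 3, which upper-bounds the treewidth. Conversely, {0, 1, 2, 4} is a clique of size 4, and the vertices of any clique must share a bag in every tree decomposition; so some bag has ≥ 4 vertices and tw(G) ≥ 3. Hence tw(G) = 3 exactly.

Treewidth 3.
One such decomposition:
Bags: B1 = {0, 2, 4, 7}  B2 = {0, 2, 4, 5}  B3 = {0, 2, 3, 4}  B4 = {0, 1, 2, 4}  B5 = {0, 2, 4, 6}
Tree: B1–B2, B1–B3, B1–B4, B3–B5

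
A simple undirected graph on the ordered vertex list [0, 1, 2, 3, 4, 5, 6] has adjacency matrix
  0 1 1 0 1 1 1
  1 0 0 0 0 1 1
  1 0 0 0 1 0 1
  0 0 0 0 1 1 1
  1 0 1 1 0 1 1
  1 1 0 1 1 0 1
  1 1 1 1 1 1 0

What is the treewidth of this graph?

3

A width-3 tree decomposition is:
Bags: B1 = {0, 2, 4, 6}  B2 = {0, 4, 5, 6}  B3 = {3, 4, 5, 6}  B4 = {0, 1, 5, 6}
Tree: B1–B2, B2–B3, B2–B4
Every bag has size at most 4, so the width is 4 − 1 = 3 and tw(G) ≤ 3. On the other hand G contains the 4-clique {0, 1, 5, 6}. A clique must lie in a single bag of any decomposition, so no decomposition can have width below 3. Hence tw(G) = 3 exactly.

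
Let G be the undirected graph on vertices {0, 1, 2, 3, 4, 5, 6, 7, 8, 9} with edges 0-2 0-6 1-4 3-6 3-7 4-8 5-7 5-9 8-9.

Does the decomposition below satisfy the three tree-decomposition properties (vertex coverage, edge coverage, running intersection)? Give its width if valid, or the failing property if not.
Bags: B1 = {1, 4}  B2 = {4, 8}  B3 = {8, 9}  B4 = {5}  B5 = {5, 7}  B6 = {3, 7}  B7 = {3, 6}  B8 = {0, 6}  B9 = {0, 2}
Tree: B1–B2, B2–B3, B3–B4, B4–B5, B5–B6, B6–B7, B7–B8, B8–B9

A tree decomposition must satisfy three properties: every vertex lies in some bag; for every edge, both endpoints lie together in some bag; and for every vertex, the bags containing it form a connected subtree. Here edge (9,5) lies in no bag, so the decomposition is invalid.

No — edge (9,5) lies in no bag.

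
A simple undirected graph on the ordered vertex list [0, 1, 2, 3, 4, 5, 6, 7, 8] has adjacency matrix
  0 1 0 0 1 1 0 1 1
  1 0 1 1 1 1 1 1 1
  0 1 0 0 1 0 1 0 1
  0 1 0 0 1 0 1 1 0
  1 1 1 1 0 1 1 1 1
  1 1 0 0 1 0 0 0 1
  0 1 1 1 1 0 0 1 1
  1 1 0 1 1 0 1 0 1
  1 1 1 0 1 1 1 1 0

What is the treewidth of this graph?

A width-4 tree decomposition is:
Bags: B1 = {1, 4, 6, 7, 8}  B2 = {0, 1, 4, 7, 8}  B3 = {1, 2, 4, 6, 8}  B4 = {0, 1, 4, 5, 8}  B5 = {1, 3, 4, 6, 7}
Tree: B1–B2, B1–B3, B2–B4, B1–B5
Each bag holds 5 vertices, so the decomposition has width 4, which upper-bounds the treewidth. For the lower bound, the 5 vertices {0, 1, 4, 5, 8} are pairwise adjacent, and any tree decomposition puts a clique entirely inside one bag — forcing width ≥ 4. Combining the bounds, tw(G) = 4.

4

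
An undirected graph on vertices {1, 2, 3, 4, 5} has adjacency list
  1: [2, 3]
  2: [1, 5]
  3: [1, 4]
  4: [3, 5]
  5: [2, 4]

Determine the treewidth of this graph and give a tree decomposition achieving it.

Treewidth 2.
Bags: B1 = {2, 4, 5}  B2 = {2, 3, 4}  B3 = {1, 2, 3}
Tree: B1–B2, B2–B3

The largest bag has 3 vertices, giving width 2; this decomposition certifies tw(G) ≤ 2. For the lower bound, G contains the cycle 2–5–4–3–1–2, so G is not a forest; only forests have treewidth ≤ 1, hence tw(G) ≥ 2. Therefore the treewidth is 2.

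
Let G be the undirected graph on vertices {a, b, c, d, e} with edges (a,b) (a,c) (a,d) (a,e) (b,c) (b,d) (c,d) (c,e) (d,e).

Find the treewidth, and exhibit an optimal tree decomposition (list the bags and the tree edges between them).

The largest bag has 4 vertices, giving width 3; this decomposition certifies tw(G) ≤ 3. On the other hand G contains the 4-clique {a, c, d, e}. A clique must lie in a single bag of any decomposition, so no decomposition can have width below 3. Combining the bounds, tw(G) = 3.

Treewidth 3.
One optimal decomposition is:
Bags: B1 = {a, b, c, d}  B2 = {a, c, d, e}
Tree: B1–B2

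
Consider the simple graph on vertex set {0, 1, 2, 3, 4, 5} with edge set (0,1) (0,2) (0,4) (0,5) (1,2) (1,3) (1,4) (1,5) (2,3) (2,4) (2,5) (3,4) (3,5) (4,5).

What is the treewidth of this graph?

4

A width-4 tree decomposition is:
Bags: B1 = {1, 2, 3, 4, 5}  B2 = {0, 1, 2, 4, 5}
Tree: B1–B2
The largest bag has 5 vertices, giving width 4; this decomposition certifies tw(G) ≤ 4. Conversely, {0, 1, 2, 4, 5} is a clique of size 5, and the vertices of any clique must share a bag in every tree decomposition; so some bag has ≥ 5 vertices and tw(G) ≥ 4. Therefore the treewidth is 4.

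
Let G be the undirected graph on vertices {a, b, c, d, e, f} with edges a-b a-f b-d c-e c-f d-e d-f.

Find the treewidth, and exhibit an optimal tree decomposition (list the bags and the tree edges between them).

Each bag holds 3 vertices, so the decomposition has width 2, which upper-bounds the treewidth. The edges e–c–f–d–e form a cycle, so G is not a tree and its treewidth is at least 2. The upper and lower bounds meet at 2, so that is the treewidth.

Treewidth 2.
One such decomposition:
Bags: B1 = {c, d, e}  B2 = {c, d, f}  B3 = {b, d, f}  B4 = {a, b, f}
Tree: B1–B2, B2–B3, B3–B4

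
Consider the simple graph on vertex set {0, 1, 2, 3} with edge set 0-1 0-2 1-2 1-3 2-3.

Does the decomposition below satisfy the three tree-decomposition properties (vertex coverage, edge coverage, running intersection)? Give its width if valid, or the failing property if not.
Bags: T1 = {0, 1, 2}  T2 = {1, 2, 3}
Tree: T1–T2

Yes; width 2.

Every vertex of G appears in some bag (union = {0, 1, 2, 3}); every edge is covered by a bag; and for each vertex v the set of bags containing v is connected in the bag tree. The decomposition is therefore valid. The largest bag has 3 vertices, so the width is 2.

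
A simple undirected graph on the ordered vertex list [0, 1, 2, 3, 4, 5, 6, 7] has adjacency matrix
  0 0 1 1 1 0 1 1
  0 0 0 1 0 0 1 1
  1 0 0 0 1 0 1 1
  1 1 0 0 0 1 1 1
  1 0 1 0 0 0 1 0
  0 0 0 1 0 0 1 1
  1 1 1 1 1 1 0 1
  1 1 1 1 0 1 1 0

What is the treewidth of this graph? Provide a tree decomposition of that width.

Every bag has size at most 4, so the width is 4 − 1 = 3 and tw(G) ≤ 3. For the lower bound, the 4 vertices {0, 2, 4, 6} are pairwise adjacent, and any tree decomposition puts a clique entirely inside one bag — forcing width ≥ 3. Combining the bounds, tw(G) = 3.

Treewidth 3.
One such decomposition:
Bags: B1 = {0, 3, 6, 7}  B2 = {3, 5, 6, 7}  B3 = {0, 2, 6, 7}  B4 = {1, 3, 6, 7}  B5 = {0, 2, 4, 6}
Tree: B1–B2, B1–B3, B2–B4, B3–B5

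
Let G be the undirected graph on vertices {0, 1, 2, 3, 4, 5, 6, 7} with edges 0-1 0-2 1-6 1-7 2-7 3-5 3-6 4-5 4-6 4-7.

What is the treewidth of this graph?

A width-2 tree decomposition is:
Bags: B1 = {3, 5, 6}  B2 = {4, 5, 6}  B3 = {1, 4, 6}  B4 = {1, 4, 7}  B5 = {0, 1, 7}  B6 = {0, 2, 7}
Tree: B1–B2, B2–B3, B3–B4, B4–B5, B5–B6
The largest bag has 3 vertices, giving width 2; this decomposition certifies tw(G) ≤ 2. For the lower bound, G contains the cycle 3–5–4–6–3, so G is not a forest; only forests have treewidth ≤ 1, hence tw(G) ≥ 2. Combining the bounds, tw(G) = 2.

2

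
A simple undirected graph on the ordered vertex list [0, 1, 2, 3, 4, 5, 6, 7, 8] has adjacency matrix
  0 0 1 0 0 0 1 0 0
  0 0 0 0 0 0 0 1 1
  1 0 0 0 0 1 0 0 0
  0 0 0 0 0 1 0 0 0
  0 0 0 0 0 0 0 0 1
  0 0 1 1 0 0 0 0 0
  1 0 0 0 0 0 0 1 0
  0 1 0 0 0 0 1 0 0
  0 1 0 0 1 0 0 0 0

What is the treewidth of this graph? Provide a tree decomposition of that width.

Treewidth 1.
Bags: B1 = {4, 8}  B2 = {1, 8}  B3 = {1, 7}  B4 = {6, 7}  B5 = {0, 6}  B6 = {0, 2}  B7 = {2, 5}  B8 = {3, 5}
Tree: B1–B2, B2–B3, B3–B4, B4–B5, B5–B6, B6–B7, B7–B8

Every bag has size at most 2, so the width is 2 − 1 = 1 and tw(G) ≤ 1. Since G has at least one edge (e.g. 4–8), it is not an edgeless graph, so tw(G) ≥ 1. The upper and lower bounds meet at 1, so that is the treewidth.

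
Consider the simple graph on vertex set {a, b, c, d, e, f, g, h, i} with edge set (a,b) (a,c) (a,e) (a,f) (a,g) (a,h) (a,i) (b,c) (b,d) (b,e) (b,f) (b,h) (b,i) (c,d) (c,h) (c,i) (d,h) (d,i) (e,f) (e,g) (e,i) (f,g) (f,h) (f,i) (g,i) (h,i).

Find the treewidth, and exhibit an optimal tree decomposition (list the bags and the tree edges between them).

The largest bag has 5 vertices, giving width 4; this decomposition certifies tw(G) ≤ 4. For the lower bound, the 5 vertices {a, e, f, g, i} are pairwise adjacent, and any tree decomposition puts a clique entirely inside one bag — forcing width ≥ 4. Therefore the treewidth is 4.

Treewidth 4.
Bags: B1 = {a, b, f, h, i}  B2 = {a, b, e, f, i}  B3 = {a, b, c, h, i}  B4 = {b, c, d, h, i}  B5 = {a, e, f, g, i}
Tree: B1–B2, B1–B3, B3–B4, B2–B5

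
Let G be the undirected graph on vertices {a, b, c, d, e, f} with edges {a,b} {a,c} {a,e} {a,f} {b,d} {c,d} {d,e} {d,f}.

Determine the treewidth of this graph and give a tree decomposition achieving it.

Each bag holds 3 vertices, so the decomposition has width 2, which upper-bounds the treewidth. For the lower bound, G contains the cycle c–d–b–a–c, so G is not a forest; only forests have treewidth ≤ 1, hence tw(G) ≥ 2. The upper and lower bounds meet at 2, so that is the treewidth.

Treewidth 2.
Bags: B1 = {a, c, d}  B2 = {a, b, d}  B3 = {a, d, e}  B4 = {a, d, f}
Tree: B1–B2, B2–B3, B3–B4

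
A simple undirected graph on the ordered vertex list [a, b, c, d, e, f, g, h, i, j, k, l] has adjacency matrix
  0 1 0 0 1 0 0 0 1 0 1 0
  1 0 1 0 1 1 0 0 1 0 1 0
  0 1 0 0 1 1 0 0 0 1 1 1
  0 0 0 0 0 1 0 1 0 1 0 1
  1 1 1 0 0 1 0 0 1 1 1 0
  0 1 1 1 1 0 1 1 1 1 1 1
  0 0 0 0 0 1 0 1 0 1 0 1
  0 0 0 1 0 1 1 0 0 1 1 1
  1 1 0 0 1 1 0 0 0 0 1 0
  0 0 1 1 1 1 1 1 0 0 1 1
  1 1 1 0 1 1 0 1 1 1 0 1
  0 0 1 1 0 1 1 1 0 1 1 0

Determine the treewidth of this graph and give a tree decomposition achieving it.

The largest bag has 5 vertices, giving width 4; this decomposition certifies tw(G) ≤ 4. Conversely, {a, b, e, i, k} is a clique of size 5, and the vertices of any clique must share a bag in every tree decomposition; so some bag has ≥ 5 vertices and tw(G) ≥ 4. Hence tw(G) = 4 exactly.

Treewidth 4.
One optimal decomposition is:
Bags: B1 = {c, f, j, k, l}  B2 = {c, e, f, j, k}  B3 = {b, c, e, f, k}  B4 = {b, e, f, i, k}  B5 = {a, b, e, i, k}  B6 = {f, h, j, k, l}  B7 = {f, g, h, j, l}  B8 = {d, f, h, j, l}
Tree: B1–B2, B2–B3, B3–B4, B4–B5, B1–B6, B6–B7, B7–B8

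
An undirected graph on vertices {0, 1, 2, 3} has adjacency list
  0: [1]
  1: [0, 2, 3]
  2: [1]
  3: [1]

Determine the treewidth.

1

A width-1 tree decomposition is:
Bags: B1 = {0, 1}  B2 = {1, 3}  B3 = {1, 2}
Tree: B1–B2, B1–B3
The largest bag has 2 vertices, giving width 1; this decomposition certifies tw(G) ≤ 1. Any graph with an edge has treewidth ≥ 1, and G has the edge 0–1. The upper and lower bounds meet at 1, so that is the treewidth.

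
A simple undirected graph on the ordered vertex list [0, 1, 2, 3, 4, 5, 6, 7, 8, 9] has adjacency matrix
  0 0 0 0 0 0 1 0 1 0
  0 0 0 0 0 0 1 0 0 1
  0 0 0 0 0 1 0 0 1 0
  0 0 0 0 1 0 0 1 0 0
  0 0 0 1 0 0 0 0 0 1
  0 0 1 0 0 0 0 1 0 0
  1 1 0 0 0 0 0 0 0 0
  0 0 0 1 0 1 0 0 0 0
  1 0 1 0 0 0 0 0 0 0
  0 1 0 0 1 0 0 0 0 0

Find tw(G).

A width-2 tree decomposition is:
Bags: B1 = {2, 5, 7}  B2 = {2, 7, 8}  B3 = {0, 7, 8}  B4 = {0, 6, 7}  B5 = {1, 6, 7}  B6 = {1, 7, 9}  B7 = {4, 7, 9}  B8 = {3, 4, 7}
Tree: B1–B2, B2–B3, B3–B4, B4–B5, B5–B6, B6–B7, B7–B8
Every bag has size at most 3, so the width is 3 − 1 = 2 and tw(G) ≤ 2. The edges 7–5–2–8–0–6–1–9–4–3–7 form a cycle, so G is not a tree and its treewidth is at least 2. Therefore the treewidth is 2.

2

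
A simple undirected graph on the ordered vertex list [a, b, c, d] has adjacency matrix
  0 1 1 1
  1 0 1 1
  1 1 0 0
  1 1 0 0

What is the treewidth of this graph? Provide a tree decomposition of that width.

The largest bag has 3 vertices, giving width 2; this decomposition certifies tw(G) ≤ 2. For the lower bound, the 3 vertices {a, b, d} are pairwise adjacent, and any tree decomposition puts a clique entirely inside one bag — forcing width ≥ 2. The upper and lower bounds meet at 2, so that is the treewidth.

Treewidth 2.
One optimal decomposition is:
Bags: B1 = {a, b, c}  B2 = {a, b, d}
Tree: B1–B2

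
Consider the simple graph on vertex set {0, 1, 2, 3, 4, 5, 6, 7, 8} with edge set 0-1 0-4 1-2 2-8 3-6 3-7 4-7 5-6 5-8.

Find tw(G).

A width-2 tree decomposition is:
Bags: B1 = {0, 1, 2}  B2 = {0, 2, 4}  B3 = {2, 4, 7}  B4 = {2, 3, 7}  B5 = {2, 3, 6}  B6 = {2, 5, 6}  B7 = {2, 5, 8}
Tree: B1–B2, B2–B3, B3–B4, B4–B5, B5–B6, B6–B7
Every bag has size at most 3, so the width is 3 − 1 = 2 and tw(G) ≤ 2. Since 2–1–0–4–7–3–6–5–8–2 is a cycle in G, G is not acyclic. Forests are exactly the graphs of treewidth ≤ 1, so tw(G) ≥ 2. Therefore the treewidth is 2.

2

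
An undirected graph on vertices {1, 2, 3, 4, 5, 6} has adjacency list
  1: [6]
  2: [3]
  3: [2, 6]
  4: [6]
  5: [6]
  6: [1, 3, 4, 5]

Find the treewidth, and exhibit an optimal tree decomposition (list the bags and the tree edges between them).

Treewidth 1.
One such decomposition:
Bags: B1 = {3, 6}  B2 = {4, 6}  B3 = {5, 6}  B4 = {2, 3}  B5 = {1, 6}
Tree: B1–B2, B1–B3, B1–B4, B2–B5

The largest bag has 2 vertices, giving width 1; this decomposition certifies tw(G) ≤ 1. Any graph with an edge has treewidth ≥ 1, and G has the edge 3–6. The upper and lower bounds meet at 1, so that is the treewidth.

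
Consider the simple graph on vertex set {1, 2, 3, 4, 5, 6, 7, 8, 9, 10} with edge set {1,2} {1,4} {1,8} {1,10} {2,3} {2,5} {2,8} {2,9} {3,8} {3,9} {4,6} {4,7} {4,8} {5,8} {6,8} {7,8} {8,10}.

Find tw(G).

A width-2 tree decomposition is:
Bags: B1 = {1, 2, 8}  B2 = {2, 3, 8}  B3 = {1, 4, 8}  B4 = {4, 6, 8}  B5 = {2, 5, 8}  B6 = {4, 7, 8}  B7 = {1, 8, 10}  B8 = {2, 3, 9}
Tree: B1–B2, B1–B3, B3–B4, B1–B5, B4–B6, B3–B7, B2–B8
Every bag has size at most 3, so the width is 3 − 1 = 2 and tw(G) ≤ 2. For the lower bound, the 3 vertices {1, 2, 8} are pairwise adjacent, and any tree decomposition puts a clique entirely inside one bag — forcing width ≥ 2. Therefore the treewidth is 2.

2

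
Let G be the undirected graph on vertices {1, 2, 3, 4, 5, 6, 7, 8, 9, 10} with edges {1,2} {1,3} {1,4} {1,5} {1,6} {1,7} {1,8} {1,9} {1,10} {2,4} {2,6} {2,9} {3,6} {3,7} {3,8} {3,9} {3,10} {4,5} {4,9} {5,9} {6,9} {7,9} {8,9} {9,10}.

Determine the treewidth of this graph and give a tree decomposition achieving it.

Every bag has size at most 4, so the width is 4 − 1 = 3 and tw(G) ≤ 3. On the other hand G contains the 4-clique {1, 2, 4, 9}. A clique must lie in a single bag of any decomposition, so no decomposition can have width below 3. Hence tw(G) = 3 exactly.

Treewidth 3.
Bags: B1 = {1, 2, 4, 9}  B2 = {1, 2, 6, 9}  B3 = {1, 3, 6, 9}  B4 = {1, 3, 8, 9}  B5 = {1, 3, 9, 10}  B6 = {1, 3, 7, 9}  B7 = {1, 4, 5, 9}
Tree: B1–B2, B2–B3, B3–B4, B3–B5, B5–B6, B1–B7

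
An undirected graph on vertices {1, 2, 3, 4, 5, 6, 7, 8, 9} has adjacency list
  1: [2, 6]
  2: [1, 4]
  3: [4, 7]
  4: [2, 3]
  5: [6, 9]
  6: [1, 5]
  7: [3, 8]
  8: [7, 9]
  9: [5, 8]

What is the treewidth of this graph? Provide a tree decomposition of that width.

Each bag holds 3 vertices, so the decomposition has width 2, which upper-bounds the treewidth. The edges 8–7–3–4–2–1–6–5–9–8 form a cycle, so G is not a tree and its treewidth is at least 2. Combining the bounds, tw(G) = 2.

Treewidth 2.
One such decomposition:
Bags: B1 = {3, 7, 8}  B2 = {3, 4, 8}  B3 = {2, 4, 8}  B4 = {1, 2, 8}  B5 = {1, 6, 8}  B6 = {5, 6, 8}  B7 = {5, 8, 9}
Tree: B1–B2, B2–B3, B3–B4, B4–B5, B5–B6, B6–B7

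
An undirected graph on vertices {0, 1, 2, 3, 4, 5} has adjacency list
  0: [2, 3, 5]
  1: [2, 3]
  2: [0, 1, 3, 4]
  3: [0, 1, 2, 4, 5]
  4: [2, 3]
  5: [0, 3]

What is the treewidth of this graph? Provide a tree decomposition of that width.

Treewidth 2.
Bags: B1 = {1, 2, 3}  B2 = {0, 2, 3}  B3 = {0, 3, 5}  B4 = {2, 3, 4}
Tree: B1–B2, B2–B3, B2–B4

Every bag has size at most 3, so the width is 3 − 1 = 2 and tw(G) ≤ 2. On the other hand G contains the 3-clique {0, 2, 3}. A clique must lie in a single bag of any decomposition, so no decomposition can have width below 2. Hence tw(G) = 2 exactly.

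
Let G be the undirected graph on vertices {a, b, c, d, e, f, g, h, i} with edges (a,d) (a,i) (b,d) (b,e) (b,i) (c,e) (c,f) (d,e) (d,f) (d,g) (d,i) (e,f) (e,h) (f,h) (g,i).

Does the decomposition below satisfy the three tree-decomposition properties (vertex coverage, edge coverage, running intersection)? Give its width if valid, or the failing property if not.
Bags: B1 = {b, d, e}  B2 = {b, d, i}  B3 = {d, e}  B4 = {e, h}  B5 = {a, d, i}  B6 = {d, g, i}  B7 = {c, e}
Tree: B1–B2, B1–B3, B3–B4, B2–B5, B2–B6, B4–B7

A tree decomposition must satisfy three properties: every vertex lies in some bag; for every edge, both endpoints lie together in some bag; and for every vertex, the bags containing it form a connected subtree. Here vertex f appears in no bag, so the decomposition is invalid.

No — vertex f appears in no bag.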